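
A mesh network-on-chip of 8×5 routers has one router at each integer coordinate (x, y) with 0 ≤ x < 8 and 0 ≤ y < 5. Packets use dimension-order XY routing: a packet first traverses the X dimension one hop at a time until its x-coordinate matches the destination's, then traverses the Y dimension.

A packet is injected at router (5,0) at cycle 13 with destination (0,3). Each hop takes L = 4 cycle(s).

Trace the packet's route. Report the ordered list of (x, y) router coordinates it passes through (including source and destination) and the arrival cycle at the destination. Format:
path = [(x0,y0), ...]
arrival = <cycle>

src (5,0)  cyc=13
W→(4,0)  cyc=17
W→(3,0)  cyc=21
W→(2,0)  cyc=25
W→(1,0)  cyc=29
W→(0,0)  cyc=33
N→(0,1)  cyc=37
N→(0,2)  cyc=41
N→(0,3)  cyc=45

path = [(5,0), (4,0), (3,0), (2,0), (1,0), (0,0), (0,1), (0,2), (0,3)]
arrival = 45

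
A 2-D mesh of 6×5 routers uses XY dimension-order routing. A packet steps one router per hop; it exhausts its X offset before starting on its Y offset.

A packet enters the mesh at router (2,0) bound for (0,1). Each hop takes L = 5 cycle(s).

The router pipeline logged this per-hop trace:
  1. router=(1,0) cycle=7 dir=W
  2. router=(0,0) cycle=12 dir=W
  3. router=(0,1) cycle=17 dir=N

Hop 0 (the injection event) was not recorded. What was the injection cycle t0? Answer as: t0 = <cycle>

cyc[1] = 7 and cyc[k] = t0 + k·L for every k.
t0 = cyc[1] − L = 7 − 5 = 2.

t0 = 2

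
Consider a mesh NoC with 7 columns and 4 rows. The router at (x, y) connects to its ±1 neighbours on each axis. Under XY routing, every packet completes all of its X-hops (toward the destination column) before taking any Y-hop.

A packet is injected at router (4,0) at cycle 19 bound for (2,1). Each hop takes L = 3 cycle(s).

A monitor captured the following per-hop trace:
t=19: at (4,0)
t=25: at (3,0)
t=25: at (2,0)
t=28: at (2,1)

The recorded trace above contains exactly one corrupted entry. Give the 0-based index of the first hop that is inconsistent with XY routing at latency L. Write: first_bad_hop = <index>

check 1→ d=(-1,0) cyc+6: BAD: Δcyc=6≠L

first_bad_hop = 1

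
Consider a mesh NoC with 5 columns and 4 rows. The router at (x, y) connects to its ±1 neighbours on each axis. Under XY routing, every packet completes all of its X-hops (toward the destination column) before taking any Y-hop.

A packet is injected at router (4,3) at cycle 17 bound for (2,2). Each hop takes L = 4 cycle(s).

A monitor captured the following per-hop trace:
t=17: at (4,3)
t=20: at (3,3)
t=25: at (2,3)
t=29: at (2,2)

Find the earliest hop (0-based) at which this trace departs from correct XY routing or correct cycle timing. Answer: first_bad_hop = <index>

hop 1: step (-1,+0), +3 cyc — BAD: Δcyc=3≠L

first_bad_hop = 1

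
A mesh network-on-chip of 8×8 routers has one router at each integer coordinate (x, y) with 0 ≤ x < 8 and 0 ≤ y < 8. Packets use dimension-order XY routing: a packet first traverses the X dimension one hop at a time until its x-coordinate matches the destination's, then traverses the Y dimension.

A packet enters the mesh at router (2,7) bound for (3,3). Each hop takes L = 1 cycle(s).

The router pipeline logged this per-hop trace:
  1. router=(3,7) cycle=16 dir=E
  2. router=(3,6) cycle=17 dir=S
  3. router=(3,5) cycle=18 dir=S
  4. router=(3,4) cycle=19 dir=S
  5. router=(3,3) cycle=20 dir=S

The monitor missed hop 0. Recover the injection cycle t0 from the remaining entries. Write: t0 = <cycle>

The first recorded entry is hop 1 at cycle 16.
t0 = cyc[1] − L = 16 − 1 = 15.

t0 = 15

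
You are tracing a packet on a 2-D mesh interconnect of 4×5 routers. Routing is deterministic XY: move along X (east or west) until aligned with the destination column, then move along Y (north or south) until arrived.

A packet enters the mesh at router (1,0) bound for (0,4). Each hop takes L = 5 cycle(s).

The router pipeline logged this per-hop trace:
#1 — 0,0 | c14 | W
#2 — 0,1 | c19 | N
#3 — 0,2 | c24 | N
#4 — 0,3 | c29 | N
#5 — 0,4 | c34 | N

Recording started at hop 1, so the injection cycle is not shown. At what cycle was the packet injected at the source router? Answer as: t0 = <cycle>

Hop 1 reached at cycle 14; hop k is at t0 + k·L.
Therefore t0 = 14 − L = 9.

t0 = 9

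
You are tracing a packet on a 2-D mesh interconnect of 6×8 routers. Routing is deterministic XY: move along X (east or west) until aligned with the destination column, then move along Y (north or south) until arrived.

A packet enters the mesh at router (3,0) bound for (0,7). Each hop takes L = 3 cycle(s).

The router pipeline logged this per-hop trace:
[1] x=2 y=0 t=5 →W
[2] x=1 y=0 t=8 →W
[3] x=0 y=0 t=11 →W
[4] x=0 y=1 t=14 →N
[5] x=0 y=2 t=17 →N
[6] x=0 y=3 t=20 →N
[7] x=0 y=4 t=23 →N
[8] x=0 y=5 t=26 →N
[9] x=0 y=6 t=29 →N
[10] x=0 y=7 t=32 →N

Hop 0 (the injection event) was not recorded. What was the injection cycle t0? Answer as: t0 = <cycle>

The first recorded entry is hop 1 at cycle 5.
t0 = cyc[1] − L = 5 − 3 = 2.

t0 = 2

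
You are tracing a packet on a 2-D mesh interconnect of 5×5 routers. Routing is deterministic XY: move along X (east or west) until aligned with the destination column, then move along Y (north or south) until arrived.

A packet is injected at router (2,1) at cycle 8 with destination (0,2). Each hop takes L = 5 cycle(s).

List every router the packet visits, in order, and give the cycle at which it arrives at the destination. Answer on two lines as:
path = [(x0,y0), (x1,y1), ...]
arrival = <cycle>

[0] x=2 y=1 t=8
[1] x=1 y=1 t=13 →W
[2] x=0 y=1 t=18 →W
[3] x=0 y=2 t=23 →N

path = [(2,1), (1,1), (0,1), (0,2)]
arrival = 23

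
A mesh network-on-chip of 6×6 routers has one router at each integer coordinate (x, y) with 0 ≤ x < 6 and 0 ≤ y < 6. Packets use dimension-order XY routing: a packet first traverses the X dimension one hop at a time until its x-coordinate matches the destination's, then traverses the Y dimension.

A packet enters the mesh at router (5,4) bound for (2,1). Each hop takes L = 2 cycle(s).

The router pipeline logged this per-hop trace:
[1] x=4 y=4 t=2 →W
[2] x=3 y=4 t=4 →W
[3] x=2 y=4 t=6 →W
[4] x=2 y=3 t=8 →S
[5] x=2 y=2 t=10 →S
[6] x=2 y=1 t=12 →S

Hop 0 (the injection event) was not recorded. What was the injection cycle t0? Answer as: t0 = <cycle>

At hop 1 the cycle is 2; in general cyc_k = t0 + kL.
Subtract one hop: t0 = 2 − 2 = 0.

t0 = 0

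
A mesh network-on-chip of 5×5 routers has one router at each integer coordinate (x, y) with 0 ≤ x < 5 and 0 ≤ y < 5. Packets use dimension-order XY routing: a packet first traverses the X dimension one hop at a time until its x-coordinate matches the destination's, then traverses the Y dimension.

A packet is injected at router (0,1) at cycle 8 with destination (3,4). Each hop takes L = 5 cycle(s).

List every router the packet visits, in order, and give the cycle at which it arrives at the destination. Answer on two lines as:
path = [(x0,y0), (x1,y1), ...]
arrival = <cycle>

path = [(0,1), (1,1), (2,1), (3,1), (3,2), (3,3), (3,4)]
arrival = 38

  0. router=(0,1) cycle=8 (inject)
  1. router=(1,1) cycle=13 dir=E
  2. router=(2,1) cycle=18 dir=E
  3. router=(3,1) cycle=23 dir=E
  4. router=(3,2) cycle=28 dir=N
  5. router=(3,3) cycle=33 dir=N
  6. router=(3,4) cycle=38 dir=N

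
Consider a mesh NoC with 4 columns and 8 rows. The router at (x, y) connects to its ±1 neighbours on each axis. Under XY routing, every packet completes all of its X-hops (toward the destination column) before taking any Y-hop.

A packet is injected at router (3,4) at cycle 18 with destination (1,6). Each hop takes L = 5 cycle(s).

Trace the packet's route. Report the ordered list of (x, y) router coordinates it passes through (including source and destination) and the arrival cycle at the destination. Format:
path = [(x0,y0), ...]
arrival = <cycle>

path = [(3,4), (2,4), (1,4), (1,5), (1,6)]
arrival = 38

  0. router=(3,4) cycle=18 (inject)
  1. router=(2,4) cycle=23 dir=W
  2. router=(1,4) cycle=28 dir=W
  3. router=(1,5) cycle=33 dir=N
  4. router=(1,6) cycle=38 dir=N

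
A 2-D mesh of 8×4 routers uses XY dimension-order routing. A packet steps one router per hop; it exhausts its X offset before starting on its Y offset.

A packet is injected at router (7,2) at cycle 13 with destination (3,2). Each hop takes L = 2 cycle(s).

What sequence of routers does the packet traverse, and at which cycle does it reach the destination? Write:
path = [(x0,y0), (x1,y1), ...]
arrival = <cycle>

t=13: at (7,2)
t=15: at (6,2) after W
t=17: at (5,2) after W
t=19: at (4,2) after W
t=21: at (3,2) after W

path = [(7,2), (6,2), (5,2), (4,2), (3,2)]
arrival = 21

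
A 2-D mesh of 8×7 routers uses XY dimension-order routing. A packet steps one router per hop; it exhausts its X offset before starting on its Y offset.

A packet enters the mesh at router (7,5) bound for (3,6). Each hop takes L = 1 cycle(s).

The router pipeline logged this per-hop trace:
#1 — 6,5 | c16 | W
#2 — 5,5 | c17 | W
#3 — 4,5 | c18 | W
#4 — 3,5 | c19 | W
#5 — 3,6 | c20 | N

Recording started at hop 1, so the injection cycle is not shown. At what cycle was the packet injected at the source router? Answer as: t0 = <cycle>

t0 = 15

cyc[1] = 16 and cyc[k] = t0 + k·L for every k.
t0 = cyc[1] − L = 16 − 1 = 15.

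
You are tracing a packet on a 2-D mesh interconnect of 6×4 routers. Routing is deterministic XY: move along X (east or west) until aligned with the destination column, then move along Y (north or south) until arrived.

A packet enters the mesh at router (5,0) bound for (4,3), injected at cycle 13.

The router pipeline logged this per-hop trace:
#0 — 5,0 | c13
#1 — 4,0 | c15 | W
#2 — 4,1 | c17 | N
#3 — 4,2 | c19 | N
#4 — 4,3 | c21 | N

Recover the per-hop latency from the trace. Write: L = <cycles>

L = 2

cyc[1] − cyc[0] = 15 − 13 = 2.
That increment is L by definition: L = 2.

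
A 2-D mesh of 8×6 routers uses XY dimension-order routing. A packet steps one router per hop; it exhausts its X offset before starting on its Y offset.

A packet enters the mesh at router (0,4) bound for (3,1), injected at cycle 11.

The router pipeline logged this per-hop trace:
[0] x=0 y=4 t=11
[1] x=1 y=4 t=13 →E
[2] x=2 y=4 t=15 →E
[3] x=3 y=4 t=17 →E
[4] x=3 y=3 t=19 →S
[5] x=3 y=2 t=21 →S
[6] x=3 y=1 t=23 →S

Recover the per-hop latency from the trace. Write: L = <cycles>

Δcyc across hop 0→1: 13 − 11 = 2.
Each hop adds L, hence L = 2.

L = 2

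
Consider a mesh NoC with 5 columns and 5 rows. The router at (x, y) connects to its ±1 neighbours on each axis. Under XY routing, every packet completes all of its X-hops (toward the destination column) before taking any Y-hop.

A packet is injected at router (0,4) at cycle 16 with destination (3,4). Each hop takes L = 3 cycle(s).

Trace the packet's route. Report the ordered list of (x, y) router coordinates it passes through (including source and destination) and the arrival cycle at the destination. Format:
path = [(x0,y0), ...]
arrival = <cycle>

t=16: at (0,4)
t=19: at (1,4) after E
t=22: at (2,4) after E
t=25: at (3,4) after E

path = [(0,4), (1,4), (2,4), (3,4)]
arrival = 25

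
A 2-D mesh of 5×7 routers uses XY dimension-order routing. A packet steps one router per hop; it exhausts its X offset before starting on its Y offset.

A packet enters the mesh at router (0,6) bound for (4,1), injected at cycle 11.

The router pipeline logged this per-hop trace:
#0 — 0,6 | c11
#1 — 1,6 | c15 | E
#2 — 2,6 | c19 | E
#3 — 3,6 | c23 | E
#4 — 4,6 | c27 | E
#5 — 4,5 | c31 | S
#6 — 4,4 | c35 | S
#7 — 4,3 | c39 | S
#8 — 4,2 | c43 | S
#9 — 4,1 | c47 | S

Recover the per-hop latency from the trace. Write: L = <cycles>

L = 4

Δcyc across hop 0→1: 15 − 11 = 4.
Per-hop latency L = Δcyc = 4.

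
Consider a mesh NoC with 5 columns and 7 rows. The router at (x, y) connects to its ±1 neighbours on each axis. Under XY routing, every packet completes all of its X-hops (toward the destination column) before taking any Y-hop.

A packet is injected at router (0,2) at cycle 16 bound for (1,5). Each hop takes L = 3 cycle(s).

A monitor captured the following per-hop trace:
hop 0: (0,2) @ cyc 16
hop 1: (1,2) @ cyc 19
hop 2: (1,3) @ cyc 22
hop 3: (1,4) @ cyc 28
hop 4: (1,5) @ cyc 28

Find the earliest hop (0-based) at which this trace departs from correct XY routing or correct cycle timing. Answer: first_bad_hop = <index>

hop 1: step (+1,+0), +3 cyc — ok
hop 2: step (+0,+1), +3 cyc — ok
hop 3: step (+0,+1), +6 cyc — BAD: Δcyc=6≠L

first_bad_hop = 3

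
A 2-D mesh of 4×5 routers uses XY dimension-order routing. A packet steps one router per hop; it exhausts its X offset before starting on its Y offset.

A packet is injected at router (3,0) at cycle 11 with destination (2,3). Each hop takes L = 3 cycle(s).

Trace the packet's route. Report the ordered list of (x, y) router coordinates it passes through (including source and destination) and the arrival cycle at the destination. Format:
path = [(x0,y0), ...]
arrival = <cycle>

src (3,0)  cyc=11
W→(2,0)  cyc=14
N→(2,1)  cyc=17
N→(2,2)  cyc=20
N→(2,3)  cyc=23

path = [(3,0), (2,0), (2,1), (2,2), (2,3)]
arrival = 23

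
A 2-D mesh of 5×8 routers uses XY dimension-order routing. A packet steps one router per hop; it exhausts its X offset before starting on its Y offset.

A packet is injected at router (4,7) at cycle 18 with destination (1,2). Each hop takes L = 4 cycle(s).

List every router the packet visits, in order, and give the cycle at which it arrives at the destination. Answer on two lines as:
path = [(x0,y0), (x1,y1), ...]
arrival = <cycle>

#0 — 4,7 | c18
#1 — 3,7 | c22 | W
#2 — 2,7 | c26 | W
#3 — 1,7 | c30 | W
#4 — 1,6 | c34 | S
#5 — 1,5 | c38 | S
#6 — 1,4 | c42 | S
#7 — 1,3 | c46 | S
#8 — 1,2 | c50 | S

path = [(4,7), (3,7), (2,7), (1,7), (1,6), (1,5), (1,4), (1,3), (1,2)]
arrival = 50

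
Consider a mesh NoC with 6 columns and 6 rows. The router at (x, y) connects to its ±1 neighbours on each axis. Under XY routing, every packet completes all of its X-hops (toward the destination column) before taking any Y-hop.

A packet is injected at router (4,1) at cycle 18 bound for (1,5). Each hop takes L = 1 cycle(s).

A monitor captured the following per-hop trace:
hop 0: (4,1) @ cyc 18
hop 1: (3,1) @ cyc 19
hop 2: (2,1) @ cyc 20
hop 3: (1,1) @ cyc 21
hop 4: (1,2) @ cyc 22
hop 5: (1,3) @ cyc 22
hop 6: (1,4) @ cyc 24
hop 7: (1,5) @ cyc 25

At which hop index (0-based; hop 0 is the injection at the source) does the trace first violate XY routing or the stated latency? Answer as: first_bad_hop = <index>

first_bad_hop = 5

[1] (-1,+0) / 1c ⇒ ok
[2] (-1,+0) / 1c ⇒ ok
[3] (-1,+0) / 1c ⇒ ok
[4] (+0,+1) / 1c ⇒ ok
[5] (+0,+1) / 0c ⇒ BAD: Δcyc=0≠L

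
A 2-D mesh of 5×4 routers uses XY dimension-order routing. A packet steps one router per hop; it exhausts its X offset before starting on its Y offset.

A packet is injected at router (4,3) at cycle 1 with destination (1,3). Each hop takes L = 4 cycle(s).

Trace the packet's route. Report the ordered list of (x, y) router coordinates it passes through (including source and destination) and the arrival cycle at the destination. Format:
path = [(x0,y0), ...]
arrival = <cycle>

path = [(4,3), (3,3), (2,3), (1,3)]
arrival = 13

#0 — 4,3 | c1
#1 — 3,3 | c5 | W
#2 — 2,3 | c9 | W
#3 — 1,3 | c13 | W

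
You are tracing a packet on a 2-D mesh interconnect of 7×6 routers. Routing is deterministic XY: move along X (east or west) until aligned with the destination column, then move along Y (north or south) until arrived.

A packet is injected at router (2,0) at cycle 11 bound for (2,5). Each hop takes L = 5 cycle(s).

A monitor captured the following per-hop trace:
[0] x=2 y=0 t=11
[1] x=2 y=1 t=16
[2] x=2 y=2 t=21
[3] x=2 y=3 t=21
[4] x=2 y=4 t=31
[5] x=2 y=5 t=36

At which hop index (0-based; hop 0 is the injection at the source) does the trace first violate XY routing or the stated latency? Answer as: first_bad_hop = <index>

first_bad_hop = 3

  1: Δx=+0 Δy=+1 Δt=5 [ok]
  2: Δx=+0 Δy=+1 Δt=5 [ok]
  3: Δx=+0 Δy=+1 Δt=0 [BAD: Δcyc=0≠L]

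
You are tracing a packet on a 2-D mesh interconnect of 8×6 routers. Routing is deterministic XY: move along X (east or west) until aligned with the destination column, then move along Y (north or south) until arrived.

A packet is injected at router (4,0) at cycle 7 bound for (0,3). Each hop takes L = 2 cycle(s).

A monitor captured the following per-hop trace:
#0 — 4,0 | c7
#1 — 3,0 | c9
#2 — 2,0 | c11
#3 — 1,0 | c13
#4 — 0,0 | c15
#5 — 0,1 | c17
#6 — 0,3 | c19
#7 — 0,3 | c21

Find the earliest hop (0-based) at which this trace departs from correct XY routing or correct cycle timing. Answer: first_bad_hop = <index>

first_bad_hop = 6

hop 1: step (-1,+0), +2 cyc — ok
hop 2: step (-1,+0), +2 cyc — ok
hop 3: step (-1,+0), +2 cyc — ok
hop 4: step (-1,+0), +2 cyc — ok
hop 5: step (+0,+1), +2 cyc — ok
hop 6: step (+0,+2), +2 cyc — BAD: non-unit step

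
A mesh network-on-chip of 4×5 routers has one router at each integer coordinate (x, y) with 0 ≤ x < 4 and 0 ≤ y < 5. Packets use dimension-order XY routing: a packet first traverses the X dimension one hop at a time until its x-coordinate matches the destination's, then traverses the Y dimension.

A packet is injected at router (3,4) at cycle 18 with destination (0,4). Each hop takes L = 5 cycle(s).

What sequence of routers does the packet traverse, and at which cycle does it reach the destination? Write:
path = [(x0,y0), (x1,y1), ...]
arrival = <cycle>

hop 0: (3,4) @ cyc 18
hop 1: (2,4) @ cyc 23  [W]
hop 2: (1,4) @ cyc 28  [W]
hop 3: (0,4) @ cyc 33  [W]

path = [(3,4), (2,4), (1,4), (0,4)]
arrival = 33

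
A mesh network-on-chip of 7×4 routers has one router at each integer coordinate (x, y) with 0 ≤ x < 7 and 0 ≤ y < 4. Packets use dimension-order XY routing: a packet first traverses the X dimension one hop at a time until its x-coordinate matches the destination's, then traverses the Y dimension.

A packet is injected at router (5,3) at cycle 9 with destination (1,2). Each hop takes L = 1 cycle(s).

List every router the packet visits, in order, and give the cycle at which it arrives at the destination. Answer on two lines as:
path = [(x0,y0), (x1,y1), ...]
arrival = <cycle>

path = [(5,3), (4,3), (3,3), (2,3), (1,3), (1,2)]
arrival = 14

src (5,3)  cyc=9
W→(4,3)  cyc=10
W→(3,3)  cyc=11
W→(2,3)  cyc=12
W→(1,3)  cyc=13
S→(1,2)  cyc=14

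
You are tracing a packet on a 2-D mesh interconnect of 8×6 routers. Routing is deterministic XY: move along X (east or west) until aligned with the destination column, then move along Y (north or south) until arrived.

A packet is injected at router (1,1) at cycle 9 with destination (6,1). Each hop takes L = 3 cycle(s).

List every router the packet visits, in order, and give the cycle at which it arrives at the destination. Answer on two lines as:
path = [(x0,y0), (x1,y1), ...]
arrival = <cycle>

path = [(1,1), (2,1), (3,1), (4,1), (5,1), (6,1)]
arrival = 24

  0. router=(1,1) cycle=9 (inject)
  1. router=(2,1) cycle=12 dir=E
  2. router=(3,1) cycle=15 dir=E
  3. router=(4,1) cycle=18 dir=E
  4. router=(5,1) cycle=21 dir=E
  5. router=(6,1) cycle=24 dir=E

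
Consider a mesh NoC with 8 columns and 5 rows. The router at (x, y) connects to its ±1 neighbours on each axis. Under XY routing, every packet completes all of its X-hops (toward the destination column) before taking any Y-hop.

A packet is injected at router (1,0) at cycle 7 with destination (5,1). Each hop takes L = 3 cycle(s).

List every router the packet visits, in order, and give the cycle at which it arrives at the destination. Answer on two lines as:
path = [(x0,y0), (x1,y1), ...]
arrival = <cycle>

path = [(1,0), (2,0), (3,0), (4,0), (5,0), (5,1)]
arrival = 22

t=7: at (1,0)
t=10: at (2,0) after E
t=13: at (3,0) after E
t=16: at (4,0) after E
t=19: at (5,0) after E
t=22: at (5,1) after N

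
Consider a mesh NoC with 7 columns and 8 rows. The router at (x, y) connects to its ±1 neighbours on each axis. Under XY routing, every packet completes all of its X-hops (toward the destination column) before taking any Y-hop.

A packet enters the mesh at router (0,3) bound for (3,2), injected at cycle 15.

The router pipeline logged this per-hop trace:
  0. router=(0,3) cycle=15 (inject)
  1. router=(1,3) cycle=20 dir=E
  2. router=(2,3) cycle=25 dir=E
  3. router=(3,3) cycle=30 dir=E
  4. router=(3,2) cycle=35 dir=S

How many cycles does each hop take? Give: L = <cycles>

cyc[1] − cyc[0] = 20 − 15 = 5.
That increment is L by definition: L = 5.

L = 5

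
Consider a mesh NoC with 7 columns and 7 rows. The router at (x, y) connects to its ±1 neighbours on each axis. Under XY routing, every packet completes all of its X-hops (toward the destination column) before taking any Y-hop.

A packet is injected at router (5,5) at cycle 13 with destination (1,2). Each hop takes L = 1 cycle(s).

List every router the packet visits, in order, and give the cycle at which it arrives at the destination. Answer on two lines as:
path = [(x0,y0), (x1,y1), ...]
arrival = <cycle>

#0 — 5,5 | c13
#1 — 4,5 | c14 | W
#2 — 3,5 | c15 | W
#3 — 2,5 | c16 | W
#4 — 1,5 | c17 | W
#5 — 1,4 | c18 | S
#6 — 1,3 | c19 | S
#7 — 1,2 | c20 | S

path = [(5,5), (4,5), (3,5), (2,5), (1,5), (1,4), (1,3), (1,2)]
arrival = 20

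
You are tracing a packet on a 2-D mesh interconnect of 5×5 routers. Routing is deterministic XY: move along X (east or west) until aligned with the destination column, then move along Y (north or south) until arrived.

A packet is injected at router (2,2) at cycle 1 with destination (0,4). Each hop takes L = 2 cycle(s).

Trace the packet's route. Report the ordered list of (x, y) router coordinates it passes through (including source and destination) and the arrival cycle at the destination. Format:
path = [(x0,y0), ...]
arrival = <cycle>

#0 — 2,2 | c1
#1 — 1,2 | c3 | W
#2 — 0,2 | c5 | W
#3 — 0,3 | c7 | N
#4 — 0,4 | c9 | N

path = [(2,2), (1,2), (0,2), (0,3), (0,4)]
arrival = 9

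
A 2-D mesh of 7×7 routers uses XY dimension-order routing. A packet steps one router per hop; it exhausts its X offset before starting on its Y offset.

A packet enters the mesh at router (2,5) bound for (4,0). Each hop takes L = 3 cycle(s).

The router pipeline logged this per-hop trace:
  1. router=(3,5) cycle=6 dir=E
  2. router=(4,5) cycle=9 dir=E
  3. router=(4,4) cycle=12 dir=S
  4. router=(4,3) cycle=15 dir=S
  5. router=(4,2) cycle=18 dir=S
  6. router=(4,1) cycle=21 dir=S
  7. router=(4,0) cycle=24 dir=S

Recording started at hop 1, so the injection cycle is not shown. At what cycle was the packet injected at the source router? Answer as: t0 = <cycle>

t0 = 3

cyc[1] = 6 and cyc[k] = t0 + k·L for every k.
So t0 = 6 − 1·3 = 3.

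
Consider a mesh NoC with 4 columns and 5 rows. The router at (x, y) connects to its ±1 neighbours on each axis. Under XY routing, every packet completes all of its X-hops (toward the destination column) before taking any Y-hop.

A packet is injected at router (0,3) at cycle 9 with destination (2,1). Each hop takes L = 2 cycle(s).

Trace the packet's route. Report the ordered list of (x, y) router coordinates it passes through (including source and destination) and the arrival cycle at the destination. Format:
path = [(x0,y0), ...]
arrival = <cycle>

#0 — 0,3 | c9
#1 — 1,3 | c11 | E
#2 — 2,3 | c13 | E
#3 — 2,2 | c15 | S
#4 — 2,1 | c17 | S

path = [(0,3), (1,3), (2,3), (2,2), (2,1)]
arrival = 17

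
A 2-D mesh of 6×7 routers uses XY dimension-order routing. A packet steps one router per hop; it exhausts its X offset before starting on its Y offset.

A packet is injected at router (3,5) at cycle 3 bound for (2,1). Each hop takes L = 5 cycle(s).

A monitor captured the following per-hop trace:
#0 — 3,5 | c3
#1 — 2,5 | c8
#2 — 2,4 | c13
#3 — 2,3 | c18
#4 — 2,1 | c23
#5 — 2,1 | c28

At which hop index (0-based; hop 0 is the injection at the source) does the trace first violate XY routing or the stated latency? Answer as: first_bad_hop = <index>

[1] (-1,+0) / 5c ⇒ ok
[2] (+0,-1) / 5c ⇒ ok
[3] (+0,-1) / 5c ⇒ ok
[4] (+0,-2) / 5c ⇒ BAD: non-unit step

first_bad_hop = 4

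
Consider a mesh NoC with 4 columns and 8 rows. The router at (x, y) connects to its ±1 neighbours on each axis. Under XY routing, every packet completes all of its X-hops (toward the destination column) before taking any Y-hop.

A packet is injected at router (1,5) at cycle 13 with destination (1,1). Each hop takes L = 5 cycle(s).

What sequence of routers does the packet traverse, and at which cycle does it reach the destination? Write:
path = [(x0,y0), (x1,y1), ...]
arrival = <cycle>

path = [(1,5), (1,4), (1,3), (1,2), (1,1)]
arrival = 33

t=13: at (1,5)
t=18: at (1,4) after S
t=23: at (1,3) after S
t=28: at (1,2) after S
t=33: at (1,1) after S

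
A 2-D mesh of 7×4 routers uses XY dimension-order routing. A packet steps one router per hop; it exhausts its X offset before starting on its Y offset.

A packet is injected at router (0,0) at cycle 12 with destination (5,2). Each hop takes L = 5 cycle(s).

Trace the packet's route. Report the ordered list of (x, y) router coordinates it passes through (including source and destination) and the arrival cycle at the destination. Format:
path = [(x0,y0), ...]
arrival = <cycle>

[0] x=0 y=0 t=12
[1] x=1 y=0 t=17 →E
[2] x=2 y=0 t=22 →E
[3] x=3 y=0 t=27 →E
[4] x=4 y=0 t=32 →E
[5] x=5 y=0 t=37 →E
[6] x=5 y=1 t=42 →N
[7] x=5 y=2 t=47 →N

path = [(0,0), (1,0), (2,0), (3,0), (4,0), (5,0), (5,1), (5,2)]
arrival = 47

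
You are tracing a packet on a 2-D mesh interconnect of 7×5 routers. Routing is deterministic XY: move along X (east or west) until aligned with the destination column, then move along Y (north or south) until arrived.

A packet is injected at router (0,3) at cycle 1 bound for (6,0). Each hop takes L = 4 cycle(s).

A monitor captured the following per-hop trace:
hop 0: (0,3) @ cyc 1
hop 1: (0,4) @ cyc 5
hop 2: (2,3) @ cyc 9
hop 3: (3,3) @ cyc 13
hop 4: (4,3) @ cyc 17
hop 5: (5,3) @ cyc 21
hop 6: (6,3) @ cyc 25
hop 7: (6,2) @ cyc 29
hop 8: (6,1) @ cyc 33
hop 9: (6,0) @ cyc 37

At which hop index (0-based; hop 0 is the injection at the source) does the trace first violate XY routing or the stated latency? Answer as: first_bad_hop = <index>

first_bad_hop = 1

check 1→ d=(0,1) cyc+4: BAD: Y-move but x=0≠6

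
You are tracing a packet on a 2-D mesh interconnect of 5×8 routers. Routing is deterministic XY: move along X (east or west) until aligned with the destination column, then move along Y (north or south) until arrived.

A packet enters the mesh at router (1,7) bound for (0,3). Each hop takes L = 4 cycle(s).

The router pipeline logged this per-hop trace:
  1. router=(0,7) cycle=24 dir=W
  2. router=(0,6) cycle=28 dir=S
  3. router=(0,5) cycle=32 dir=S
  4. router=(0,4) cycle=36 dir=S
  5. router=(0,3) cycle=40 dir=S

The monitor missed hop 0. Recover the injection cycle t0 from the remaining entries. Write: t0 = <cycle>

t0 = 20

The first recorded entry is hop 1 at cycle 24.
So t0 = 24 − 1·4 = 20.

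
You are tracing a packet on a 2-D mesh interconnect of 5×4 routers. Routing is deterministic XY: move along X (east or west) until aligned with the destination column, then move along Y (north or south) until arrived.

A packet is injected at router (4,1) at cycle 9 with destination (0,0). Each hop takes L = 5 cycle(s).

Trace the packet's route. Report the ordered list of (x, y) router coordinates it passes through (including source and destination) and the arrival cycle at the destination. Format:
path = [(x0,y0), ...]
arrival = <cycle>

[0] x=4 y=1 t=9
[1] x=3 y=1 t=14 →W
[2] x=2 y=1 t=19 →W
[3] x=1 y=1 t=24 →W
[4] x=0 y=1 t=29 →W
[5] x=0 y=0 t=34 →S

path = [(4,1), (3,1), (2,1), (1,1), (0,1), (0,0)]
arrival = 34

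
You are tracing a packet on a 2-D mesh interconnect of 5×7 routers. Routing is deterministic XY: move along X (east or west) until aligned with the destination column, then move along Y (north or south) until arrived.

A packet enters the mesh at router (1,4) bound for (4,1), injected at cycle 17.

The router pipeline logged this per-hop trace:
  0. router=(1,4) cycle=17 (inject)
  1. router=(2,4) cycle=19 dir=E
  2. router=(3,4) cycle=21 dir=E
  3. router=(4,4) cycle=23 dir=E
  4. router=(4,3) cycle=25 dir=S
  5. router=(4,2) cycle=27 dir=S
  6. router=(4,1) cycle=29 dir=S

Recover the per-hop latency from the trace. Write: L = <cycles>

From hop 0 (17) to hop 1 (19): +2 cycles.
That increment is L by definition: L = 2.

L = 2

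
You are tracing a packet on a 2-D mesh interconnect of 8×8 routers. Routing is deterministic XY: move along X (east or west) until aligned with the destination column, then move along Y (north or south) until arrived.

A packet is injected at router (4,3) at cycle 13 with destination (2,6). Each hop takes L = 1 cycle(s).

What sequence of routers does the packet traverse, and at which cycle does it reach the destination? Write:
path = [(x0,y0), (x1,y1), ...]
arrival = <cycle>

path = [(4,3), (3,3), (2,3), (2,4), (2,5), (2,6)]
arrival = 18

t=13: at (4,3)
t=14: at (3,3) after W
t=15: at (2,3) after W
t=16: at (2,4) after N
t=17: at (2,5) after N
t=18: at (2,6) after N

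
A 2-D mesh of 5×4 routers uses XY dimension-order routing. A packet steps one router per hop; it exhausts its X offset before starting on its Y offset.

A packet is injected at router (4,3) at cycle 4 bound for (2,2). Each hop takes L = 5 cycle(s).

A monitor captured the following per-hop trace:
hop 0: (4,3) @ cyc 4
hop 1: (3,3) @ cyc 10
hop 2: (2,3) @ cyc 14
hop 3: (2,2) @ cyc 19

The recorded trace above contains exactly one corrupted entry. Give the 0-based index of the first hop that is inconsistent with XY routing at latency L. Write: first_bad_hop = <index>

hop 1: step (-1,+0), +6 cyc — BAD: Δcyc=6≠L

first_bad_hop = 1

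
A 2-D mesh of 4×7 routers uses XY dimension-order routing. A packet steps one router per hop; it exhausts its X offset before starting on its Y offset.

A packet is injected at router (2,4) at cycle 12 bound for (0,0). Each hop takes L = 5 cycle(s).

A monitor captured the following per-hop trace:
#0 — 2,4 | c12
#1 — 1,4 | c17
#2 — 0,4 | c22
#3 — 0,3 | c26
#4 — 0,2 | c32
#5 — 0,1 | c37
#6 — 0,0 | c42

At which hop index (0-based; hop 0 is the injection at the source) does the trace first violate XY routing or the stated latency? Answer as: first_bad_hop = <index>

[1] (-1,+0) / 5c ⇒ ok
[2] (-1,+0) / 5c ⇒ ok
[3] (+0,-1) / 4c ⇒ BAD: Δcyc=4≠L

first_bad_hop = 3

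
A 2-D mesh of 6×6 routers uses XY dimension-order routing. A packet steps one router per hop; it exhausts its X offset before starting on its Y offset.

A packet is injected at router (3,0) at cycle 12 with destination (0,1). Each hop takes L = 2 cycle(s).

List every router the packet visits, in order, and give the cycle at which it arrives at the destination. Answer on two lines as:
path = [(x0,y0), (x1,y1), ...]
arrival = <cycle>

path = [(3,0), (2,0), (1,0), (0,0), (0,1)]
arrival = 20

  0. router=(3,0) cycle=12 (inject)
  1. router=(2,0) cycle=14 dir=W
  2. router=(1,0) cycle=16 dir=W
  3. router=(0,0) cycle=18 dir=W
  4. router=(0,1) cycle=20 dir=N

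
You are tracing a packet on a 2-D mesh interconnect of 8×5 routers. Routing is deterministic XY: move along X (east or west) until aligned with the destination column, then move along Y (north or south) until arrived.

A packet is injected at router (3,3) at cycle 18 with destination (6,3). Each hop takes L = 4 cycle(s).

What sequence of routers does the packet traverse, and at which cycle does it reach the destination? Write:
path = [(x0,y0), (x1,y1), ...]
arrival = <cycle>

  0. router=(3,3) cycle=18 (inject)
  1. router=(4,3) cycle=22 dir=E
  2. router=(5,3) cycle=26 dir=E
  3. router=(6,3) cycle=30 dir=E

path = [(3,3), (4,3), (5,3), (6,3)]
arrival = 30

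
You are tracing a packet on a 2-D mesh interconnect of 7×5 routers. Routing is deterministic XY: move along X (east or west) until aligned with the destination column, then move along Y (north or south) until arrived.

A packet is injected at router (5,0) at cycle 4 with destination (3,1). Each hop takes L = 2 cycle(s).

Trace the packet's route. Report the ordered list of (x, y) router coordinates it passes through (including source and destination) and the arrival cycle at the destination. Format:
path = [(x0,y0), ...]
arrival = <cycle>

#0 — 5,0 | c4
#1 — 4,0 | c6 | W
#2 — 3,0 | c8 | W
#3 — 3,1 | c10 | N

path = [(5,0), (4,0), (3,0), (3,1)]
arrival = 10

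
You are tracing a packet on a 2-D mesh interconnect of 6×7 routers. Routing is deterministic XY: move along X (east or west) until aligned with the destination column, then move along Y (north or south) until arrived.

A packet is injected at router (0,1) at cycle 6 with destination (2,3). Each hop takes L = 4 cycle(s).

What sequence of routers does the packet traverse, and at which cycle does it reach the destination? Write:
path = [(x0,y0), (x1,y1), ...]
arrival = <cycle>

  0. router=(0,1) cycle=6 (inject)
  1. router=(1,1) cycle=10 dir=E
  2. router=(2,1) cycle=14 dir=E
  3. router=(2,2) cycle=18 dir=N
  4. router=(2,3) cycle=22 dir=N

path = [(0,1), (1,1), (2,1), (2,2), (2,3)]
arrival = 22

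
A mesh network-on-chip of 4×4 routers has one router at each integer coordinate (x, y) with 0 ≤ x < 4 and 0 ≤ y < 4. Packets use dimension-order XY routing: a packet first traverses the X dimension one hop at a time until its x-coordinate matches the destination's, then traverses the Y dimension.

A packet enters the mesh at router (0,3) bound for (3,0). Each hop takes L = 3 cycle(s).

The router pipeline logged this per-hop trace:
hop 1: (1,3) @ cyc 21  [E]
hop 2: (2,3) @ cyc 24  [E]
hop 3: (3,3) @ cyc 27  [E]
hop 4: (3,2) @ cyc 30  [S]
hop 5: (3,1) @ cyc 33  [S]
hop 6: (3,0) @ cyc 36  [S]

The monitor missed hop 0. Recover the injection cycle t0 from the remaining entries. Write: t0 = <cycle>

t0 = 18

cyc[1] = 21 and cyc[k] = t0 + k·L for every k.
Subtract one hop: t0 = 21 − 3 = 18.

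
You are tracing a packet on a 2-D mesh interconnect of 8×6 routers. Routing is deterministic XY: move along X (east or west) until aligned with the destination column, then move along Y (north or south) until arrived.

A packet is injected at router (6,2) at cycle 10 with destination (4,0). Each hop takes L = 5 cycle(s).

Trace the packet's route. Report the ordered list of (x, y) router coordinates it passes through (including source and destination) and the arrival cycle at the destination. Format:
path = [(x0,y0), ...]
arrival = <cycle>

src (6,2)  cyc=10
W→(5,2)  cyc=15
W→(4,2)  cyc=20
S→(4,1)  cyc=25
S→(4,0)  cyc=30

path = [(6,2), (5,2), (4,2), (4,1), (4,0)]
arrival = 30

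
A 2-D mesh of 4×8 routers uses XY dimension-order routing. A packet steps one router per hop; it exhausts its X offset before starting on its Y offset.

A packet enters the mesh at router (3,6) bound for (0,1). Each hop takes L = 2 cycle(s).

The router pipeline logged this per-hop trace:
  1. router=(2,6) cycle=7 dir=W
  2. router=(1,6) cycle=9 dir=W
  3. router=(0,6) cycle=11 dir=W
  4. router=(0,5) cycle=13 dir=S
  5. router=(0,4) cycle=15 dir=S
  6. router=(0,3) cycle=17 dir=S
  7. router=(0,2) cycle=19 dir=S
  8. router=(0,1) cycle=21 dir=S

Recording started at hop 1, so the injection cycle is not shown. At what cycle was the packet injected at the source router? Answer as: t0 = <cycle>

cyc[1] = 7 and cyc[k] = t0 + k·L for every k.
t0 = cyc[1] − L = 7 − 2 = 5.

t0 = 5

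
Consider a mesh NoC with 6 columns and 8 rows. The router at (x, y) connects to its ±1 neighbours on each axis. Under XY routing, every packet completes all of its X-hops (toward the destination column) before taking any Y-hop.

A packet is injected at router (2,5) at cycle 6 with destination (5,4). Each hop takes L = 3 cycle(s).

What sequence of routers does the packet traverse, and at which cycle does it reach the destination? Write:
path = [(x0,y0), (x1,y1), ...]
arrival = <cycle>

  0. router=(2,5) cycle=6 (inject)
  1. router=(3,5) cycle=9 dir=E
  2. router=(4,5) cycle=12 dir=E
  3. router=(5,5) cycle=15 dir=E
  4. router=(5,4) cycle=18 dir=S

path = [(2,5), (3,5), (4,5), (5,5), (5,4)]
arrival = 18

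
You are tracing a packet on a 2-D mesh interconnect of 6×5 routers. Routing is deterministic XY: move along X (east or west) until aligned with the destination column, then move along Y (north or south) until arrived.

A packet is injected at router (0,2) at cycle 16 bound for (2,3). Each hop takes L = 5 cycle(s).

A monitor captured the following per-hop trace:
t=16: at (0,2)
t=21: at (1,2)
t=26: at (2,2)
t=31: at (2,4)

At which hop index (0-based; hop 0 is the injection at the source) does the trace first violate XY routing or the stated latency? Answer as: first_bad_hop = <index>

first_bad_hop = 3

check 1→ d=(1,0) cyc+5: ok
check 2→ d=(1,0) cyc+5: ok
check 3→ d=(0,2) cyc+5: BAD: non-unit step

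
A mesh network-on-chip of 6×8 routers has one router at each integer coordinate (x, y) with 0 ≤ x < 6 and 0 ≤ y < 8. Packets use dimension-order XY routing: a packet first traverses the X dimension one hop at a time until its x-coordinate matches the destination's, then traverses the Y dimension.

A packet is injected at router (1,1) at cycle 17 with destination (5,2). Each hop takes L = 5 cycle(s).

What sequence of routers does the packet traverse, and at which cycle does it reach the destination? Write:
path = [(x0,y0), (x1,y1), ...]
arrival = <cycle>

  0. router=(1,1) cycle=17 (inject)
  1. router=(2,1) cycle=22 dir=E
  2. router=(3,1) cycle=27 dir=E
  3. router=(4,1) cycle=32 dir=E
  4. router=(5,1) cycle=37 dir=E
  5. router=(5,2) cycle=42 dir=N

path = [(1,1), (2,1), (3,1), (4,1), (5,1), (5,2)]
arrival = 42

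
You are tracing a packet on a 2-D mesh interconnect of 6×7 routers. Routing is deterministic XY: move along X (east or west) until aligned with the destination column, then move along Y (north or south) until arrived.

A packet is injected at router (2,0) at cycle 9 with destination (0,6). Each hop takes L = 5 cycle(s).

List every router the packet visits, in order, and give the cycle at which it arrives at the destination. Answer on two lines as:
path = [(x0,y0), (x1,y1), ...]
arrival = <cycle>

path = [(2,0), (1,0), (0,0), (0,1), (0,2), (0,3), (0,4), (0,5), (0,6)]
arrival = 49

t=9: at (2,0)
t=14: at (1,0) after W
t=19: at (0,0) after W
t=24: at (0,1) after N
t=29: at (0,2) after N
t=34: at (0,3) after N
t=39: at (0,4) after N
t=44: at (0,5) after N
t=49: at (0,6) after N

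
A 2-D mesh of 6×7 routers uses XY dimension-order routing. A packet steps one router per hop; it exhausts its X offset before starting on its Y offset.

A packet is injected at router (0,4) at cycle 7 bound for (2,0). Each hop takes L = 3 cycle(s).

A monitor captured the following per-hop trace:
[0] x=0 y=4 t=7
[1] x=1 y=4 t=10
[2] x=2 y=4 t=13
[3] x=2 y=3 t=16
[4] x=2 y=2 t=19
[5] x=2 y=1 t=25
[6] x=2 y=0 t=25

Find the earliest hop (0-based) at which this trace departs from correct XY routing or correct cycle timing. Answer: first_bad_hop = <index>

first_bad_hop = 5

hop 1: step (+1,+0), +3 cyc — ok
hop 2: step (+1,+0), +3 cyc — ok
hop 3: step (+0,-1), +3 cyc — ok
hop 4: step (+0,-1), +3 cyc — ok
hop 5: step (+0,-1), +6 cyc — BAD: Δcyc=6≠L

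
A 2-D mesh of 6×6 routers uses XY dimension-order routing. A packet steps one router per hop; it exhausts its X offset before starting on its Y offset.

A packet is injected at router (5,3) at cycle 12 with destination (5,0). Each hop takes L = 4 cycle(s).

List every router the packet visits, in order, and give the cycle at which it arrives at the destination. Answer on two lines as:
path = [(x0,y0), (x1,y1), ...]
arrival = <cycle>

[0] x=5 y=3 t=12
[1] x=5 y=2 t=16 →S
[2] x=5 y=1 t=20 →S
[3] x=5 y=0 t=24 →S

path = [(5,3), (5,2), (5,1), (5,0)]
arrival = 24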